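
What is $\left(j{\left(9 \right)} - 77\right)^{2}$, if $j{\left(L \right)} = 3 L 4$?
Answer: $961$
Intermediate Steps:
$j{\left(L \right)} = 12 L$
$\left(j{\left(9 \right)} - 77\right)^{2} = \left(12 \cdot 9 - 77\right)^{2} = \left(108 - 77\right)^{2} = 31^{2} = 961$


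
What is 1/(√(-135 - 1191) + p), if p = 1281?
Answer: 427/547429 - I*√1326/1642287 ≈ 0.00078001 - 2.2173e-5*I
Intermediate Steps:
1/(√(-135 - 1191) + p) = 1/(√(-135 - 1191) + 1281) = 1/(√(-1326) + 1281) = 1/(I*√1326 + 1281) = 1/(1281 + I*√1326)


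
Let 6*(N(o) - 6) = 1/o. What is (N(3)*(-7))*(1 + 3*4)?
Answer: -9919/18 ≈ -551.06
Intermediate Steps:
N(o) = 6 + 1/(6*o)
(N(3)*(-7))*(1 + 3*4) = ((6 + (1/6)/3)*(-7))*(1 + 3*4) = ((6 + (1/6)*(1/3))*(-7))*(1 + 12) = ((6 + 1/18)*(-7))*13 = ((109/18)*(-7))*13 = -763/18*13 = -9919/18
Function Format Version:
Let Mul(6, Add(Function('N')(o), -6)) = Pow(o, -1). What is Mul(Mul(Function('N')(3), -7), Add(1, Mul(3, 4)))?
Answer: Rational(-9919, 18) ≈ -551.06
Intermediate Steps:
Function('N')(o) = Add(6, Mul(Rational(1, 6), Pow(o, -1)))
Mul(Mul(Function('N')(3), -7), Add(1, Mul(3, 4))) = Mul(Mul(Add(6, Mul(Rational(1, 6), Pow(3, -1))), -7), Add(1, Mul(3, 4))) = Mul(Mul(Add(6, Mul(Rational(1, 6), Rational(1, 3))), -7), Add(1, 12)) = Mul(Mul(Add(6, Rational(1, 18)), -7), 13) = Mul(Mul(Rational(109, 18), -7), 13) = Mul(Rational(-763, 18), 13) = Rational(-9919, 18)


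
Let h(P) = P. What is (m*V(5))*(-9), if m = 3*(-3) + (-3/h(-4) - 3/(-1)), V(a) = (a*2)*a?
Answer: 4725/2 ≈ 2362.5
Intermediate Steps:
V(a) = 2*a**2 (V(a) = (2*a)*a = 2*a**2)
m = -21/4 (m = 3*(-3) + (-3/(-4) - 3/(-1)) = -9 + (-3*(-1/4) - 3*(-1)) = -9 + (3/4 + 3) = -9 + 15/4 = -21/4 ≈ -5.2500)
(m*V(5))*(-9) = -21*5**2/2*(-9) = -21*25/2*(-9) = -21/4*50*(-9) = -525/2*(-9) = 4725/2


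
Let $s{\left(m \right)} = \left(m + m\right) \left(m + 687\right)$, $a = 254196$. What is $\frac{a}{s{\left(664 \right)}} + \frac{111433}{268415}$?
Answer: $\frac{9576967313}{17198959540} \approx 0.55683$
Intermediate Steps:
$s{\left(m \right)} = 2 m \left(687 + m\right)$
$\frac{a}{s{\left(664 \right)}} + \frac{111433}{268415} = \frac{254196}{2 \cdot 664 \left(687 + 664\right)} + \frac{111433}{268415} = \frac{254196}{2 \cdot 664 \cdot 1351} + 111433 \cdot \frac{1}{268415} = \frac{254196}{1794128} + \frac{15919}{38345} = 254196 \cdot \frac{1}{1794128} + \frac{15919}{38345} = \frac{63549}{448532} + \frac{15919}{38345} = \frac{9576967313}{17198959540}$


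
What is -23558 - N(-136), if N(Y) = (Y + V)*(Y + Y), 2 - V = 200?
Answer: -114406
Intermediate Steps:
V = -198 (V = 2 - 1*200 = 2 - 200 = -198)
N(Y) = 2*Y*(-198 + Y) (N(Y) = (Y - 198)*(Y + Y) = (-198 + Y)*(2*Y) = 2*Y*(-198 + Y))
-23558 - N(-136) = -23558 - 2*(-136)*(-198 - 136) = -23558 - 2*(-136)*(-334) = -23558 - 1*90848 = -23558 - 90848 = -114406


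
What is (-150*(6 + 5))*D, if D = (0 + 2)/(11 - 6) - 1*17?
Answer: 27390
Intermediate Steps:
D = -83/5 (D = 2/5 - 17 = 2*(⅕) - 17 = ⅖ - 17 = -83/5 ≈ -16.600)
(-150*(6 + 5))*D = -150*(6 + 5)*(-83/5) = -150*11*(-83/5) = -25*66*(-83/5) = -1650*(-83/5) = 27390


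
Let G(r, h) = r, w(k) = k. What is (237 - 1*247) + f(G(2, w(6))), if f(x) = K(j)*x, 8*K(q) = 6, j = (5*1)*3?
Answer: -17/2 ≈ -8.5000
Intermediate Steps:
j = 15 (j = 5*3 = 15)
K(q) = ¾ (K(q) = (⅛)*6 = ¾)
f(x) = 3*x/4
(237 - 1*247) + f(G(2, w(6))) = (237 - 1*247) + (¾)*2 = (237 - 247) + 3/2 = -10 + 3/2 = -17/2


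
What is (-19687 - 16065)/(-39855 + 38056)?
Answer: 35752/1799 ≈ 19.873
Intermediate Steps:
(-19687 - 16065)/(-39855 + 38056) = -35752/(-1799) = -35752*(-1/1799) = 35752/1799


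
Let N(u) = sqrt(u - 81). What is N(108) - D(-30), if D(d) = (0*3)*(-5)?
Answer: 3*sqrt(3) ≈ 5.1962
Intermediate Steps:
D(d) = 0 (D(d) = 0*(-5) = 0)
N(u) = sqrt(-81 + u)
N(108) - D(-30) = sqrt(-81 + 108) - 1*0 = sqrt(27) + 0 = 3*sqrt(3) + 0 = 3*sqrt(3)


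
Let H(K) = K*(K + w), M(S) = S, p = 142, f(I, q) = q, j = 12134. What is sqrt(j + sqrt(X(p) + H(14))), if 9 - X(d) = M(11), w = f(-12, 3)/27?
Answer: sqrt(109206 + 12*sqrt(110))/3 ≈ 110.22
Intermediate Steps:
w = 1/9 (w = 3/27 = 3*(1/27) = 1/9 ≈ 0.11111)
X(d) = -2 (X(d) = 9 - 1*11 = 9 - 11 = -2)
H(K) = K*(1/9 + K) (H(K) = K*(K + 1/9) = K*(1/9 + K))
sqrt(j + sqrt(X(p) + H(14))) = sqrt(12134 + sqrt(-2 + 14*(1/9 + 14))) = sqrt(12134 + sqrt(-2 + 14*(127/9))) = sqrt(12134 + sqrt(-2 + 1778/9)) = sqrt(12134 + sqrt(1760/9)) = sqrt(12134 + 4*sqrt(110)/3)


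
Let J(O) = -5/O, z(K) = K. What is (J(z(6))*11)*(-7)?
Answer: 385/6 ≈ 64.167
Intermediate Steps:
(J(z(6))*11)*(-7) = (-5/6*11)*(-7) = (-5*⅙*11)*(-7) = -⅚*11*(-7) = -55/6*(-7) = 385/6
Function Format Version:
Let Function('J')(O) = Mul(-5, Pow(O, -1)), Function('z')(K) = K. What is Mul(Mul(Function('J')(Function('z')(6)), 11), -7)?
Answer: Rational(385, 6) ≈ 64.167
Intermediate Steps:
Mul(Mul(Function('J')(Function('z')(6)), 11), -7) = Mul(Mul(Mul(-5, Pow(6, -1)), 11), -7) = Mul(Mul(Mul(-5, Rational(1, 6)), 11), -7) = Mul(Mul(Rational(-5, 6), 11), -7) = Mul(Rational(-55, 6), -7) = Rational(385, 6)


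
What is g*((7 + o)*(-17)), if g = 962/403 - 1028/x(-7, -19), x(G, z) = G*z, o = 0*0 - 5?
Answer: 748884/4123 ≈ 181.64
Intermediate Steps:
o = -5 (o = 0 - 5 = -5)
g = -22026/4123 (g = 962/403 - 1028/((-7*(-19))) = 962*(1/403) - 1028/133 = 74/31 - 1028*1/133 = 74/31 - 1028/133 = -22026/4123 ≈ -5.3422)
g*((7 + o)*(-17)) = -22026*(7 - 5)*(-17)/4123 = -44052*(-17)/4123 = -22026/4123*(-34) = 748884/4123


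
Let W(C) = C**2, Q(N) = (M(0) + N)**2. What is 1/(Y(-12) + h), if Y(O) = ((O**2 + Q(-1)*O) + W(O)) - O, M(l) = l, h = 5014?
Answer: 1/5302 ≈ 0.00018861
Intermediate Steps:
Q(N) = N**2 (Q(N) = (0 + N)**2 = N**2)
Y(O) = 2*O**2 (Y(O) = ((O**2 + (-1)**2*O) + O**2) - O = ((O**2 + 1*O) + O**2) - O = ((O**2 + O) + O**2) - O = ((O + O**2) + O**2) - O = (O + 2*O**2) - O = 2*O**2)
1/(Y(-12) + h) = 1/(2*(-12)**2 + 5014) = 1/(2*144 + 5014) = 1/(288 + 5014) = 1/5302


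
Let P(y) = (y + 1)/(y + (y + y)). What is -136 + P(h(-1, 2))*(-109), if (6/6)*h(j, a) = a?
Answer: -381/2 ≈ -190.50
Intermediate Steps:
h(j, a) = a
P(y) = (1 + y)/(3*y) (P(y) = (1 + y)/(y + 2*y) = (1 + y)/((3*y)) = (1 + y)*(1/(3*y)) = (1 + y)/(3*y))
-136 + P(h(-1, 2))*(-109) = -136 + ((1/3)*(1 + 2)/2)*(-109) = -136 + ((1/3)*(1/2)*3)*(-109) = -136 + (1/2)*(-109) = -136 - 109/2 = -381/2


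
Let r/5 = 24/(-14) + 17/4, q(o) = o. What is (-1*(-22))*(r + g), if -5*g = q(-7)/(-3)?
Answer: 56419/210 ≈ 268.66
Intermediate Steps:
r = 355/28 (r = 5*(24/(-14) + 17/4) = 5*(24*(-1/14) + 17*(¼)) = 5*(-12/7 + 17/4) = 5*(71/28) = 355/28 ≈ 12.679)
g = -7/15 (g = -(-7)/(5*(-3)) = -(-7)*(-1)/(5*3) = -⅕*7/3 = -7/15 ≈ -0.46667)
(-1*(-22))*(r + g) = (-1*(-22))*(355/28 - 7/15) = 22*(5129/420) = 56419/210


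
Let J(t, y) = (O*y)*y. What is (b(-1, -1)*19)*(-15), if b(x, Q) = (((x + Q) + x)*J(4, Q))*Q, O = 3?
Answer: -2565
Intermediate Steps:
J(t, y) = 3*y² (J(t, y) = (3*y)*y = 3*y²)
b(x, Q) = 3*Q³*(Q + 2*x) (b(x, Q) = (((x + Q) + x)*(3*Q²))*Q = (((Q + x) + x)*(3*Q²))*Q = ((Q + 2*x)*(3*Q²))*Q = (3*Q²*(Q + 2*x))*Q = 3*Q³*(Q + 2*x))
(b(-1, -1)*19)*(-15) = ((3*(-1)³*(-1 + 2*(-1)))*19)*(-15) = ((3*(-1)*(-1 - 2))*19)*(-15) = ((3*(-1)*(-3))*19)*(-15) = (9*19)*(-15) = 171*(-15) = -2565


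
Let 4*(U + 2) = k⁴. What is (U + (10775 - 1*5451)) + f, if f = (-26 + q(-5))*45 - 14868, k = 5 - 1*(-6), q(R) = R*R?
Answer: -23723/4 ≈ -5930.8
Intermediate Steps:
q(R) = R²
k = 11 (k = 5 + 6 = 11)
f = -14913 (f = (-26 + (-5)²)*45 - 14868 = (-26 + 25)*45 - 14868 = -1*45 - 14868 = -45 - 14868 = -14913)
U = 14633/4 (U = -2 + (¼)*11⁴ = -2 + (¼)*14641 = -2 + 14641/4 = 14633/4 ≈ 3658.3)
(U + (10775 - 1*5451)) + f = (14633/4 + (10775 - 1*5451)) - 14913 = (14633/4 + (10775 - 5451)) - 14913 = (14633/4 + 5324) - 14913 = 35929/4 - 14913 = -23723/4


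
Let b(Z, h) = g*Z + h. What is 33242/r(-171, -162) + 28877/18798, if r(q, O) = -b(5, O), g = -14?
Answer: 157895645/1090284 ≈ 144.82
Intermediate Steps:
b(Z, h) = h - 14*Z (b(Z, h) = -14*Z + h = h - 14*Z)
r(q, O) = 70 - O (r(q, O) = -(O - 14*5) = -(O - 70) = -(-70 + O) = 70 - O)
33242/r(-171, -162) + 28877/18798 = 33242/(70 - 1*(-162)) + 28877/18798 = 33242/(70 + 162) + 28877*(1/18798) = 33242/232 + 28877/18798 = 33242*(1/232) + 28877/18798 = 16621/116 + 28877/18798 = 157895645/1090284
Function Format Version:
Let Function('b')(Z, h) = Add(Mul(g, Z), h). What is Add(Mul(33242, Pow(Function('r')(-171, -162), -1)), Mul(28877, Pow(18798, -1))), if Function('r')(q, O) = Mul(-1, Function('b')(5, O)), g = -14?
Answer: Rational(157895645, 1090284) ≈ 144.82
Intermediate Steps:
Function('b')(Z, h) = Add(h, Mul(-14, Z)) (Function('b')(Z, h) = Add(Mul(-14, Z), h) = Add(h, Mul(-14, Z)))
Function('r')(q, O) = Add(70, Mul(-1, O)) (Function('r')(q, O) = Mul(-1, Add(O, Mul(-14, 5))) = Mul(-1, Add(O, -70)) = Mul(-1, Add(-70, O)) = Add(70, Mul(-1, O)))
Add(Mul(33242, Pow(Function('r')(-171, -162), -1)), Mul(28877, Pow(18798, -1))) = Add(Mul(33242, Pow(Add(70, Mul(-1, -162)), -1)), Mul(28877, Pow(18798, -1))) = Add(Mul(33242, Pow(Add(70, 162), -1)), Mul(28877, Rational(1, 18798))) = Add(Mul(33242, Pow(232, -1)), Rational(28877, 18798)) = Add(Mul(33242, Rational(1, 232)), Rational(28877, 18798)) = Add(Rational(16621, 116), Rational(28877, 18798)) = Rational(157895645, 1090284)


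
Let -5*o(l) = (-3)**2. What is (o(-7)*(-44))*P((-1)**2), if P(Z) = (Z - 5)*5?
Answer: -1584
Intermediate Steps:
o(l) = -9/5 (o(l) = -1/5*(-3)**2 = -1/5*9 = -9/5)
P(Z) = -25 + 5*Z (P(Z) = (-5 + Z)*5 = -25 + 5*Z)
(o(-7)*(-44))*P((-1)**2) = (-9/5*(-44))*(-25 + 5*(-1)**2) = 396*(-25 + 5*1)/5 = 396*(-25 + 5)/5 = (396/5)*(-20) = -1584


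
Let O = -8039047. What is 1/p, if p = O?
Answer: -1/8039047 ≈ -1.2439e-7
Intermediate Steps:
p = -8039047
1/p = 1/(-8039047) = -1/8039047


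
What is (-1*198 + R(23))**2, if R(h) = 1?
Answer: 38809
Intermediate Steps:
(-1*198 + R(23))**2 = (-1*198 + 1)**2 = (-198 + 1)**2 = (-197)**2 = 38809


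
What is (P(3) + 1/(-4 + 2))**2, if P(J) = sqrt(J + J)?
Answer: 25/4 - sqrt(6) ≈ 3.8005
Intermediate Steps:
P(J) = sqrt(2)*sqrt(J) (P(J) = sqrt(2*J) = sqrt(2)*sqrt(J))
(P(3) + 1/(-4 + 2))**2 = (sqrt(2)*sqrt(3) + 1/(-4 + 2))**2 = (sqrt(6) + 1/(-2))**2 = (sqrt(6) - 1/2)**2 = (-1/2 + sqrt(6))**2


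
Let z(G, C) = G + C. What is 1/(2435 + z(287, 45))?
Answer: 1/2767 ≈ 0.00036140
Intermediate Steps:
z(G, C) = C + G
1/(2435 + z(287, 45)) = 1/(2435 + (45 + 287)) = 1/(2435 + 332) = 1/2767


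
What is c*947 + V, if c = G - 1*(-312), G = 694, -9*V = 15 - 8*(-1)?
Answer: 8574115/9 ≈ 9.5268e+5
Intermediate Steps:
V = -23/9 (V = -(15 - 8*(-1))/9 = -(15 + 8)/9 = -⅑*23 = -23/9 ≈ -2.5556)
c = 1006 (c = 694 - 1*(-312) = 694 + 312 = 1006)
c*947 + V = 1006*947 - 23/9 = 952682 - 23/9 = 8574115/9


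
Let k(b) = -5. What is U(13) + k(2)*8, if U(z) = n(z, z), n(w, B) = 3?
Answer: -37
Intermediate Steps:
U(z) = 3
U(13) + k(2)*8 = 3 - 5*8 = 3 - 40 = -37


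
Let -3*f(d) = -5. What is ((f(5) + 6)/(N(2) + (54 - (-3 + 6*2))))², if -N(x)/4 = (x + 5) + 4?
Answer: 529/9 ≈ 58.778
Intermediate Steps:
N(x) = -36 - 4*x (N(x) = -4*((x + 5) + 4) = -4*((5 + x) + 4) = -4*(9 + x) = -36 - 4*x)
f(d) = 5/3 (f(d) = -⅓*(-5) = 5/3)
((f(5) + 6)/(N(2) + (54 - (-3 + 6*2))))² = ((5/3 + 6)/((-36 - 4*2) + (54 - (-3 + 6*2))))² = (23/(3*((-36 - 8) + (54 - (-3 + 12)))))² = (23/(3*(-44 + (54 - 1*9))))² = (23/(3*(-44 + (54 - 9))))² = (23/(3*(-44 + 45)))² = ((23/3)/1)² = ((23/3)*1)² = (23/3)² = 529/9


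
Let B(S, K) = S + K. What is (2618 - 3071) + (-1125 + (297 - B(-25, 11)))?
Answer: -1267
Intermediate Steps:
B(S, K) = K + S
(2618 - 3071) + (-1125 + (297 - B(-25, 11))) = (2618 - 3071) + (-1125 + (297 - (11 - 25))) = -453 + (-1125 + (297 - 1*(-14))) = -453 + (-1125 + (297 + 14)) = -453 + (-1125 + 311) = -453 - 814 = -1267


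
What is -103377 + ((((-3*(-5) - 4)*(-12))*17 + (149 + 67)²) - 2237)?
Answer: -61202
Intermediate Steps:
-103377 + ((((-3*(-5) - 4)*(-12))*17 + (149 + 67)²) - 2237) = -103377 + ((((15 - 4)*(-12))*17 + 216²) - 2237) = -103377 + (((11*(-12))*17 + 46656) - 2237) = -103377 + ((-132*17 + 46656) - 2237) = -103377 + ((-2244 + 46656) - 2237) = -103377 + (44412 - 2237) = -103377 + 42175 = -61202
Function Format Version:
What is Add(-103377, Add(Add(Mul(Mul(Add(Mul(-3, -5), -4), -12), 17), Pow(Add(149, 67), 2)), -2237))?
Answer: -61202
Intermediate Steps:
Add(-103377, Add(Add(Mul(Mul(Add(Mul(-3, -5), -4), -12), 17), Pow(Add(149, 67), 2)), -2237)) = Add(-103377, Add(Add(Mul(Mul(Add(15, -4), -12), 17), Pow(216, 2)), -2237)) = Add(-103377, Add(Add(Mul(Mul(11, -12), 17), 46656), -2237)) = Add(-103377, Add(Add(Mul(-132, 17), 46656), -2237)) = Add(-103377, Add(Add(-2244, 46656), -2237)) = Add(-103377, Add(44412, -2237)) = Add(-103377, 42175) = -61202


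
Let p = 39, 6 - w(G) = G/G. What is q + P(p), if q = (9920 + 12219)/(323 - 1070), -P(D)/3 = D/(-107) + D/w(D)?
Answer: -20759063/399645 ≈ -51.944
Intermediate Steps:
w(G) = 5 (w(G) = 6 - G/G = 6 - 1*1 = 6 - 1 = 5)
P(D) = -306*D/535 (P(D) = -3*(D/(-107) + D/5) = -3*(D*(-1/107) + D*(⅕)) = -3*(-D/107 + D/5) = -306*D/535)
q = -22139/747 (q = 22139/(-747) = 22139*(-1/747) = -22139/747 ≈ -29.637)
q + P(p) = -22139/747 - 306/535*39 = -22139/747 - 11934/535 = -20759063/399645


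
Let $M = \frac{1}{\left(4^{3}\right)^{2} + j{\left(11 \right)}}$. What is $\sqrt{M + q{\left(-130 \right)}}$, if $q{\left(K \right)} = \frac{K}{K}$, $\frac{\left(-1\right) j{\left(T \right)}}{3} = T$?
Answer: $\frac{4 \sqrt{1032002}}{4063} \approx 1.0001$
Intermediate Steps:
$j{\left(T \right)} = - 3 T$
$M = \frac{1}{4063}$ ($M = \frac{1}{\left(4^{3}\right)^{2} - 33} = \frac{1}{64^{2} - 33} = \frac{1}{4096 - 33} = \frac{1}{4063} \approx 0.00024612$)
$q{\left(K \right)} = 1$
$\sqrt{M + q{\left(-130 \right)}} = \sqrt{\frac{1}{4063} + 1} = \sqrt{\frac{4064}{4063}} = \frac{4 \sqrt{1032002}}{4063}$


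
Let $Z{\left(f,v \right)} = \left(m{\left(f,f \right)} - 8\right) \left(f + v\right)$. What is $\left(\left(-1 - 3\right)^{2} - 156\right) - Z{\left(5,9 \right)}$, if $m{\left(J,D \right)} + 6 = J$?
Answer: $-14$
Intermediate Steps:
$m{\left(J,D \right)} = -6 + J$
$Z{\left(f,v \right)} = \left(-14 + f\right) \left(f + v\right)$ ($Z{\left(f,v \right)} = \left(\left(-6 + f\right) - 8\right) \left(f + v\right) = \left(-14 + f\right) \left(f + v\right)$)
$\left(\left(-1 - 3\right)^{2} - 156\right) - Z{\left(5,9 \right)} = \left(\left(-1 - 3\right)^{2} - 156\right) - \left(5^{2} - 70 - 126 + 5 \cdot 9\right) = \left(\left(-1 - 3\right)^{2} - 156\right) - \left(25 - 70 - 126 + 45\right) = \left(\left(-4\right)^{2} - 156\right) - -126 = \left(16 - 156\right) + 126 = -140 + 126 = -14$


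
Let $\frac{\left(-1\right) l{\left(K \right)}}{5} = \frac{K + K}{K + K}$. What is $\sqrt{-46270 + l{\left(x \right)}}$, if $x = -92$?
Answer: $5 i \sqrt{1851} \approx 215.12 i$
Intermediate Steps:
$l{\left(K \right)} = -5$ ($l{\left(K \right)} = - 5 \frac{K + K}{K + K} = - 5 \frac{2 K}{2 K} = - 5 \cdot 2 K \frac{1}{2 K} = \left(-5\right) 1 = -5$)
$\sqrt{-46270 + l{\left(x \right)}} = \sqrt{-46270 - 5} = \sqrt{-46275} = 5 i \sqrt{1851}$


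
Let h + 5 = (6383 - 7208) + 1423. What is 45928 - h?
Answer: 45335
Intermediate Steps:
h = 593 (h = -5 + ((6383 - 7208) + 1423) = -5 + (-825 + 1423) = -5 + 598 = 593)
45928 - h = 45928 - 1*593 = 45928 - 593 = 45335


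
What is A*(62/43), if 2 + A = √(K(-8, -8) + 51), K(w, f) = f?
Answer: -124/43 + 62*√43/43 ≈ 6.5712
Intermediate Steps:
A = -2 + √43 (A = -2 + √(-8 + 51) = -2 + √43 ≈ 4.5574)
A*(62/43) = (-2 + √43)*(62/43) = -124/43 + 62*√43/43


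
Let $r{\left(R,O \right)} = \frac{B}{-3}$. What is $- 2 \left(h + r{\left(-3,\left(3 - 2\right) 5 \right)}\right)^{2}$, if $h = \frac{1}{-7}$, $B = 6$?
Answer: $- \frac{450}{49} \approx -9.1837$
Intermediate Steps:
$h = - \frac{1}{7} \approx -0.14286$
$r{\left(R,O \right)} = -2$ ($r{\left(R,O \right)} = \frac{6}{-3} = 6 \left(- \frac{1}{3}\right) = -2$)
$- 2 \left(h + r{\left(-3,\left(3 - 2\right) 5 \right)}\right)^{2} = - 2 \left(- \frac{1}{7} - 2\right)^{2} = - 2 \left(- \frac{15}{7}\right)^{2} = \left(-2\right) \frac{225}{49} = - \frac{450}{49}$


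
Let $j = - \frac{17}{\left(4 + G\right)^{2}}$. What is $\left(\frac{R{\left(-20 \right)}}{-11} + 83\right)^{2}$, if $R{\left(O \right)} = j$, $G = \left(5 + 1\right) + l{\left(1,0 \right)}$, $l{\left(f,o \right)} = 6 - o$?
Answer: $\frac{54636725025}{7929856} \approx 6890.0$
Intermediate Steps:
$G = 12$ ($G = \left(5 + 1\right) + \left(6 - 0\right) = 6 + \left(6 + 0\right) = 6 + 6 = 12$)
$j = - \frac{17}{256}$ ($j = - \frac{17}{\left(4 + 12\right)^{2}} = - \frac{17}{16^{2}} = - \frac{17}{256} \approx -0.066406$)
$R{\left(O \right)} = - \frac{17}{256}$
$\left(\frac{R{\left(-20 \right)}}{-11} + 83\right)^{2} = \left(- \frac{17}{256 \left(-11\right)} + 83\right)^{2} = \left(\left(- \frac{17}{256}\right) \left(- \frac{1}{11}\right) + 83\right)^{2} = \left(\frac{17}{2816} + 83\right)^{2} = \left(\frac{233745}{2816}\right)^{2} = \frac{54636725025}{7929856}$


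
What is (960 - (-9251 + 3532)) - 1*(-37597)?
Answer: 44276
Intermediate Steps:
(960 - (-9251 + 3532)) - 1*(-37597) = (960 - 1*(-5719)) + 37597 = (960 + 5719) + 37597 = 6679 + 37597 = 44276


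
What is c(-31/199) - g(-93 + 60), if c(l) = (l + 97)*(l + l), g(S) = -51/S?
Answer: -13816721/435611 ≈ -31.718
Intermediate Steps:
c(l) = 2*l*(97 + l) (c(l) = (97 + l)*(2*l) = 2*l*(97 + l))
c(-31/199) - g(-93 + 60) = 2*(-31/199)*(97 - 31/199) - (-51)/(-93 + 60) = 2*(-31*1/199)*(97 - 31*1/199) - (-51)/(-33) = 2*(-31/199)*(97 - 31/199) - (-51)*(-1)/33 = 2*(-31/199)*(19272/199) - 1*17/11 = -1194864/39601 - 17/11 = -13816721/435611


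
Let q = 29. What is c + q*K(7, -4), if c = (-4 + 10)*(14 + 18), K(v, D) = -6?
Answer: 18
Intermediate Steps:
c = 192 (c = 6*32 = 192)
c + q*K(7, -4) = 192 + 29*(-6) = 192 - 174 = 18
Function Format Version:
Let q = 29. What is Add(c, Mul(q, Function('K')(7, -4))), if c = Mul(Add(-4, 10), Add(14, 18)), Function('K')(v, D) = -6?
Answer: 18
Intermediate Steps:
c = 192 (c = Mul(6, 32) = 192)
Add(c, Mul(q, Function('K')(7, -4))) = Add(192, Mul(29, -6)) = Add(192, -174) = 18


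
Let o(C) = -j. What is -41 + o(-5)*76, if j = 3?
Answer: -269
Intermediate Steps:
o(C) = -3 (o(C) = -1*3 = -3)
-41 + o(-5)*76 = -41 - 3*76 = -41 - 228 = -269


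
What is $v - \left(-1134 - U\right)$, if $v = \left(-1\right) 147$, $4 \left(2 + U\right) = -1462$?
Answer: $\frac{1239}{2} \approx 619.5$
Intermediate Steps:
$U = - \frac{735}{2}$ ($U = -2 + \frac{1}{4} \left(-1462\right) = -2 - \frac{731}{2} = - \frac{735}{2} \approx -367.5$)
$v = -147$
$v - \left(-1134 - U\right) = -147 - \left(-1134 - - \frac{735}{2}\right) = -147 - \left(-1134 + \frac{735}{2}\right) = -147 - - \frac{1533}{2} = -147 + \frac{1533}{2} = \frac{1239}{2}$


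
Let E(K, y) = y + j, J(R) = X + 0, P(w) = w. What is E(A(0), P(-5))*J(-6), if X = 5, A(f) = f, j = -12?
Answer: -85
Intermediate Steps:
J(R) = 5 (J(R) = 5 + 0 = 5)
E(K, y) = -12 + y (E(K, y) = y - 12 = -12 + y)
E(A(0), P(-5))*J(-6) = (-12 - 5)*5 = -17*5 = -85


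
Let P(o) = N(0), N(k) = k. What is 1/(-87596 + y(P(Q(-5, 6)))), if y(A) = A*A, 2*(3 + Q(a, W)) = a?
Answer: -1/87596 ≈ -1.1416e-5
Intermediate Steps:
Q(a, W) = -3 + a/2
P(o) = 0
y(A) = A²
1/(-87596 + y(P(Q(-5, 6)))) = 1/(-87596 + 0²) = 1/(-87596 + 0) = 1/(-87596) = -1/87596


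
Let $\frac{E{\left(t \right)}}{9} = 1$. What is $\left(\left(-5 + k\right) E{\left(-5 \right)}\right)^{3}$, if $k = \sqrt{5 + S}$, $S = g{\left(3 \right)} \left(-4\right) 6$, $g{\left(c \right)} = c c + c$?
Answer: $3003480 - 151632 i \sqrt{283} \approx 3.0035 \cdot 10^{6} - 2.5508 \cdot 10^{6} i$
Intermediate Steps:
$g{\left(c \right)} = c + c^{2}$ ($g{\left(c \right)} = c^{2} + c = c + c^{2}$)
$S = -288$ ($S = 3 \left(1 + 3\right) \left(-4\right) 6 = 3 \cdot 4 \left(-4\right) 6 = 12 \left(-4\right) 6 = \left(-48\right) 6 = -288$)
$E{\left(t \right)} = 9$ ($E{\left(t \right)} = 9 \cdot 1 = 9$)
$k = i \sqrt{283}$ ($k = \sqrt{5 - 288} = \sqrt{-283} = i \sqrt{283} \approx 16.823 i$)
$\left(\left(-5 + k\right) E{\left(-5 \right)}\right)^{3} = \left(\left(-5 + i \sqrt{283}\right) 9\right)^{3} = \left(-45 + 9 i \sqrt{283}\right)^{3}$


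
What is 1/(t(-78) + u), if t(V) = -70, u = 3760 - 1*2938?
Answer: 1/752 ≈ 0.0013298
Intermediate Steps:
u = 822 (u = 3760 - 2938 = 822)
1/(t(-78) + u) = 1/(-70 + 822) = 1/752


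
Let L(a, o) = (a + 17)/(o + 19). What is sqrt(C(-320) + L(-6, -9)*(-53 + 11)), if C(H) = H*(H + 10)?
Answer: sqrt(2478845)/5 ≈ 314.89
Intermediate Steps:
C(H) = H*(10 + H)
L(a, o) = (17 + a)/(19 + o)
sqrt(C(-320) + L(-6, -9)*(-53 + 11)) = sqrt(-320*(10 - 320) + ((17 - 6)/(19 - 9))*(-53 + 11)) = sqrt(-320*(-310) + (11/10)*(-42)) = sqrt(99200 + ((1/10)*11)*(-42)) = sqrt(99200 + (11/10)*(-42)) = sqrt(99200 - 231/5) = sqrt(495769/5) = sqrt(2478845)/5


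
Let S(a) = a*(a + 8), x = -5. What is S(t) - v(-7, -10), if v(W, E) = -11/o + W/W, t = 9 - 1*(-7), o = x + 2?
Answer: 1138/3 ≈ 379.33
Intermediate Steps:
o = -3 (o = -5 + 2 = -3)
t = 16 (t = 9 + 7 = 16)
v(W, E) = 14/3 (v(W, E) = -11/(-3) + W/W = -11*(-⅓) + 1 = 11/3 + 1 = 14/3)
S(a) = a*(8 + a)
S(t) - v(-7, -10) = 16*(8 + 16) - 1*14/3 = 16*24 - 14/3 = 384 - 14/3 = 1138/3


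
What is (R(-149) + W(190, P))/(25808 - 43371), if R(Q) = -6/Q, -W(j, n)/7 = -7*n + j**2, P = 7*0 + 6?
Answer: 37608488/2616887 ≈ 14.371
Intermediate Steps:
P = 6 (P = 0 + 6 = 6)
W(j, n) = -7*j**2 + 49*n (W(j, n) = -7*(-7*n + j**2) = -7*(j**2 - 7*n) = -7*j**2 + 49*n)
(R(-149) + W(190, P))/(25808 - 43371) = (-6/(-149) + (-7*190**2 + 49*6))/(25808 - 43371) = (-6*(-1/149) + (-7*36100 + 294))/(-17563) = (6/149 + (-252700 + 294))*(-1/17563) = (6/149 - 252406)*(-1/17563) = -37608488/149*(-1/17563) = 37608488/2616887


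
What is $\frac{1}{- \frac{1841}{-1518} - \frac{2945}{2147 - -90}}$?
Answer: $- \frac{3395766}{352193} \approx -9.6418$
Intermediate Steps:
$\frac{1}{- \frac{1841}{-1518} - \frac{2945}{2147 - -90}} = \frac{1}{\left(-1841\right) \left(- \frac{1}{1518}\right) - \frac{2945}{2147 + 90}} = \frac{1}{\frac{1841}{1518} - \frac{2945}{2237}} = \frac{1}{- \frac{352193}{3395766}} = - \frac{3395766}{352193}$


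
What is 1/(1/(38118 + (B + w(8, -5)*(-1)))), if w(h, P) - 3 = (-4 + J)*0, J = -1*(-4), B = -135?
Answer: 37980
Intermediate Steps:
J = 4
w(h, P) = 3 (w(h, P) = 3 + (-4 + 4)*0 = 3 + 0*0 = 3 + 0 = 3)
1/(1/(38118 + (B + w(8, -5)*(-1)))) = 1/(1/(38118 + (-135 + 3*(-1)))) = 1/(1/(38118 + (-135 - 3))) = 1/(1/(38118 - 138)) = 1/(1/37980) = 37980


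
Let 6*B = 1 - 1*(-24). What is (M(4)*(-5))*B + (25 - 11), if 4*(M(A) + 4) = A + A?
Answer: 167/3 ≈ 55.667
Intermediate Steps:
M(A) = -4 + A/2 (M(A) = -4 + (A + A)/4 = -4 + (2*A)/4 = -4 + A/2)
B = 25/6 (B = (1 - 1*(-24))/6 = (1 + 24)/6 = (1/6)*25 = 25/6 ≈ 4.1667)
(M(4)*(-5))*B + (25 - 11) = ((-4 + (1/2)*4)*(-5))*(25/6) + (25 - 11) = ((-4 + 2)*(-5))*(25/6) + 14 = -2*(-5)*(25/6) + 14 = 10*(25/6) + 14 = 125/3 + 14 = 167/3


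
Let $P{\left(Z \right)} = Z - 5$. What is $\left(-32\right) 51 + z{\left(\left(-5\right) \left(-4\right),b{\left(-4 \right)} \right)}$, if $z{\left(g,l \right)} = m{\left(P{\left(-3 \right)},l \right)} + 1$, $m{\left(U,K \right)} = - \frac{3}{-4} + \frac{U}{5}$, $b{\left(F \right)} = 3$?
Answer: $- \frac{32637}{20} \approx -1631.8$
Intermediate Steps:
$P{\left(Z \right)} = -5 + Z$
$m{\left(U,K \right)} = \frac{3}{4} + \frac{U}{5}$ ($m{\left(U,K \right)} = \left(-3\right) \left(- \frac{1}{4}\right) + U \frac{1}{5} = \frac{3}{4} + \frac{U}{5}$)
$z{\left(g,l \right)} = \frac{3}{20}$ ($z{\left(g,l \right)} = \left(\frac{3}{4} + \frac{-5 - 3}{5}\right) + 1 = \left(\frac{3}{4} + \frac{1}{5} \left(-8\right)\right) + 1 = \left(\frac{3}{4} - \frac{8}{5}\right) + 1 = - \frac{17}{20} + 1 = \frac{3}{20}$)
$\left(-32\right) 51 + z{\left(\left(-5\right) \left(-4\right),b{\left(-4 \right)} \right)} = \left(-32\right) 51 + \frac{3}{20} = -1632 + \frac{3}{20} = - \frac{32637}{20}$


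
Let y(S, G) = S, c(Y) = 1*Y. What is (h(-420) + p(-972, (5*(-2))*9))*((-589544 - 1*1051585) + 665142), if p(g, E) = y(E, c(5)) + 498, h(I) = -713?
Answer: 297676035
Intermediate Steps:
c(Y) = Y
p(g, E) = 498 + E (p(g, E) = E + 498 = 498 + E)
(h(-420) + p(-972, (5*(-2))*9))*((-589544 - 1*1051585) + 665142) = (-713 + (498 + (5*(-2))*9))*((-589544 - 1*1051585) + 665142) = (-713 + (498 - 10*9))*((-589544 - 1051585) + 665142) = (-713 + (498 - 90))*(-1641129 + 665142) = (-713 + 408)*(-975987) = -305*(-975987) = 297676035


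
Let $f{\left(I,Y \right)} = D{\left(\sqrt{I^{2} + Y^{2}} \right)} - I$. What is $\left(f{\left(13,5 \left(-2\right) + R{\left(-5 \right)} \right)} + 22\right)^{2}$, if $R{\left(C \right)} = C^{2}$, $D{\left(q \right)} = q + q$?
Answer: $1657 + 36 \sqrt{394} \approx 2371.6$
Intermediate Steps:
$D{\left(q \right)} = 2 q$
$f{\left(I,Y \right)} = - I + 2 \sqrt{I^{2} + Y^{2}}$ ($f{\left(I,Y \right)} = 2 \sqrt{I^{2} + Y^{2}} - I = - I + 2 \sqrt{I^{2} + Y^{2}}$)
$\left(f{\left(13,5 \left(-2\right) + R{\left(-5 \right)} \right)} + 22\right)^{2} = \left(\left(\left(-1\right) 13 + 2 \sqrt{13^{2} + \left(5 \left(-2\right) + \left(-5\right)^{2}\right)^{2}}\right) + 22\right)^{2} = \left(\left(-13 + 2 \sqrt{169 + \left(-10 + 25\right)^{2}}\right) + 22\right)^{2} = \left(\left(-13 + 2 \sqrt{169 + 15^{2}}\right) + 22\right)^{2} = \left(\left(-13 + 2 \sqrt{169 + 225}\right) + 22\right)^{2} = \left(\left(-13 + 2 \sqrt{394}\right) + 22\right)^{2} = \left(9 + 2 \sqrt{394}\right)^{2}$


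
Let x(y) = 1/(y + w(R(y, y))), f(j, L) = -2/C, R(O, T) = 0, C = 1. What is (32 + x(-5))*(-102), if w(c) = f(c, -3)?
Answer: -22746/7 ≈ -3249.4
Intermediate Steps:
f(j, L) = -2 (f(j, L) = -2/1 = -2*1 = -2)
w(c) = -2
x(y) = 1/(-2 + y) (x(y) = 1/(y - 2) = 1/(-2 + y))
(32 + x(-5))*(-102) = (32 + 1/(-2 - 5))*(-102) = (32 + 1/(-7))*(-102) = (32 - 1/7)*(-102) = (223/7)*(-102) = -22746/7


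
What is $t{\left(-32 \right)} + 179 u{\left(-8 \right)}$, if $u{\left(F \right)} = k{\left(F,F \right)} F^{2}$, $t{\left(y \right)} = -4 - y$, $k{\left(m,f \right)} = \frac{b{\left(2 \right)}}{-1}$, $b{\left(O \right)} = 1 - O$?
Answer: $11484$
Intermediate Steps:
$k{\left(m,f \right)} = 1$ ($k{\left(m,f \right)} = \frac{1 - 2}{-1} = \left(1 - 2\right) \left(-1\right) = \left(-1\right) \left(-1\right) = 1$)
$u{\left(F \right)} = F^{2}$ ($u{\left(F \right)} = 1 F^{2} = F^{2}$)
$t{\left(-32 \right)} + 179 u{\left(-8 \right)} = \left(-4 - -32\right) + 179 \left(-8\right)^{2} = \left(-4 + 32\right) + 179 \cdot 64 = 28 + 11456 = 11484$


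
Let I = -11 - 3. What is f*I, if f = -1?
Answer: 14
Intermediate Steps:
I = -14
f*I = -1*(-14) = 14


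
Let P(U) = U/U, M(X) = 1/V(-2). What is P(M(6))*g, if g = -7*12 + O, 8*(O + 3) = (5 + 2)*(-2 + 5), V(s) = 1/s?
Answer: -675/8 ≈ -84.375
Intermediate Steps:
O = -3/8 (O = -3 + ((5 + 2)*(-2 + 5))/8 = -3 + (7*3)/8 = -3 + (⅛)*21 = -3 + 21/8 = -3/8 ≈ -0.37500)
M(X) = -2 (M(X) = 1/(1/(-2)) = 1/(-½) = -2)
P(U) = 1
g = -675/8 (g = -7*12 - 3/8 = -84 - 3/8 = -675/8 ≈ -84.375)
P(M(6))*g = 1*(-675/8) = -675/8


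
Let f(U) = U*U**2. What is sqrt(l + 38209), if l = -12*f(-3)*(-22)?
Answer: sqrt(31081) ≈ 176.30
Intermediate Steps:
f(U) = U**3
l = -7128 (l = -12*(-3)**3*(-22) = -12*(-27)*(-22) = 324*(-22) = -7128)
sqrt(l + 38209) = sqrt(-7128 + 38209) = sqrt(31081)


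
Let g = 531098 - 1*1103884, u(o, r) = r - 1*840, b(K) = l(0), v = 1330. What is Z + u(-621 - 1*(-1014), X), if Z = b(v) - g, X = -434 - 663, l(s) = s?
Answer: 570849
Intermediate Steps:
b(K) = 0
X = -1097
u(o, r) = -840 + r (u(o, r) = r - 840 = -840 + r)
g = -572786 (g = 531098 - 1103884 = -572786)
Z = 572786 (Z = 0 - 1*(-572786) = 0 + 572786 = 572786)
Z + u(-621 - 1*(-1014), X) = 572786 + (-840 - 1097) = 572786 - 1937 = 570849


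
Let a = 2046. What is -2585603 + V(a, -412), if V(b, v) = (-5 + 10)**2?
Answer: -2585578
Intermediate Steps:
V(b, v) = 25 (V(b, v) = 5**2 = 25)
-2585603 + V(a, -412) = -2585603 + 25 = -2585578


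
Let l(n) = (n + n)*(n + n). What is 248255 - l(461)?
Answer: -601829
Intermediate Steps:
l(n) = 4*n² (l(n) = (2*n)*(2*n) = 4*n²)
248255 - l(461) = 248255 - 4*461² = 248255 - 4*212521 = 248255 - 1*850084 = 248255 - 850084 = -601829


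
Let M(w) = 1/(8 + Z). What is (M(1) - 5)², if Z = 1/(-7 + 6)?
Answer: 1156/49 ≈ 23.592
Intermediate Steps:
Z = -1 (Z = 1/(-1) = -1)
M(w) = ⅐ (M(w) = 1/(8 - 1) = 1/7 = ⅐)
(M(1) - 5)² = (⅐ - 5)² = (-34/7)² = 1156/49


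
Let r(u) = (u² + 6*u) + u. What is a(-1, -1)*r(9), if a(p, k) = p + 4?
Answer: 432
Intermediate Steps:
a(p, k) = 4 + p
r(u) = u² + 7*u
a(-1, -1)*r(9) = (4 - 1)*(9*(7 + 9)) = 3*(9*16) = 3*144 = 432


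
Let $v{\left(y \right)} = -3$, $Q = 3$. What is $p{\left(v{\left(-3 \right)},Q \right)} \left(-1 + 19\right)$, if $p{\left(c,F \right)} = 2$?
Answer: $36$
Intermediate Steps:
$p{\left(v{\left(-3 \right)},Q \right)} \left(-1 + 19\right) = 2 \left(-1 + 19\right) = 2 \cdot 18 = 36$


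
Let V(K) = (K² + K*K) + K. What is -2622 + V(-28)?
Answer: -1082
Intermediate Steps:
V(K) = K + 2*K² (V(K) = (K² + K²) + K = 2*K² + K = K + 2*K²)
-2622 + V(-28) = -2622 - 28*(1 + 2*(-28)) = -2622 - 28*(1 - 56) = -2622 - 28*(-55) = -2622 + 1540 = -1082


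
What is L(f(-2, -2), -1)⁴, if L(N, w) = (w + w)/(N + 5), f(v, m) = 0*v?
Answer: 16/625 ≈ 0.025600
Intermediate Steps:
f(v, m) = 0
L(N, w) = 2*w/(5 + N) (L(N, w) = (2*w)/(5 + N) = 2*w/(5 + N))
L(f(-2, -2), -1)⁴ = (2*(-1)/(5 + 0))⁴ = (2*(-1)/5)⁴ = (2*(-1)*(⅕))⁴ = (-⅖)⁴ = 16/625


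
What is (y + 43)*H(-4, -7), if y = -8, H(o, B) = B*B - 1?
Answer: 1680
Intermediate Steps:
H(o, B) = -1 + B² (H(o, B) = B² - 1 = -1 + B²)
(y + 43)*H(-4, -7) = (-8 + 43)*(-1 + (-7)²) = 35*(-1 + 49) = 35*48 = 1680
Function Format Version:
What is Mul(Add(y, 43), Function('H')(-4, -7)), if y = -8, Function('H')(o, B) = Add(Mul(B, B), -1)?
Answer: 1680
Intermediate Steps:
Function('H')(o, B) = Add(-1, Pow(B, 2)) (Function('H')(o, B) = Add(Pow(B, 2), -1) = Add(-1, Pow(B, 2)))
Mul(Add(y, 43), Function('H')(-4, -7)) = Mul(Add(-8, 43), Add(-1, Pow(-7, 2))) = Mul(35, Add(-1, 49)) = Mul(35, 48) = 1680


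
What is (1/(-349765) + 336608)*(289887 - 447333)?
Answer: -18536699676598074/349765 ≈ -5.2998e+10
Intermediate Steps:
(1/(-349765) + 336608)*(289887 - 447333) = (-1/349765 + 336608)*(-157446) = (117733697119/349765)*(-157446) = -18536699676598074/349765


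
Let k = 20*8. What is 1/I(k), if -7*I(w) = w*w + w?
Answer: -1/3680 ≈ -0.00027174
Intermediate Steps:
k = 160
I(w) = -w/7 - w**2/7 (I(w) = -(w*w + w)/7 = -(w**2 + w)/7 = -(w + w**2)/7 = -w/7 - w**2/7)
1/I(k) = 1/(-1/7*160*(1 + 160)) = 1/(-1/7*160*161) = 1/(-3680) = -1/3680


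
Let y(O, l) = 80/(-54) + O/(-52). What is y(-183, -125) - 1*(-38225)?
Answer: 53670761/1404 ≈ 38227.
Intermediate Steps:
y(O, l) = -40/27 - O/52 (y(O, l) = 80*(-1/54) + O*(-1/52) = -40/27 - O/52)
y(-183, -125) - 1*(-38225) = (-40/27 - 1/52*(-183)) - 1*(-38225) = (-40/27 + 183/52) + 38225 = 2861/1404 + 38225 = 53670761/1404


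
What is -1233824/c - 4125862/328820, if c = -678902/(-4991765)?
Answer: -506297962620679681/55809138910 ≈ -9.0720e+6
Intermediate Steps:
c = 678902/4991765 (c = -678902*(-1/4991765) = 678902/4991765 ≈ 0.13600)
-1233824/c - 4125862/328820 = -1233824/678902/4991765 - 4125862/328820 = -1233824*4991765/678902 - 4125862*1/328820 = -3079479729680/339451 - 2062931/164410 = -506297962620679681/55809138910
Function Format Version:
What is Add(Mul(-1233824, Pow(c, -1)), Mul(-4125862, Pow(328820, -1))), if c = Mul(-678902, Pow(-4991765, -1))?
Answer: Rational(-506297962620679681, 55809138910) ≈ -9.0720e+6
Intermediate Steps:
c = Rational(678902, 4991765) (c = Mul(-678902, Rational(-1, 4991765)) = Rational(678902, 4991765) ≈ 0.13600)
Add(Mul(-1233824, Pow(c, -1)), Mul(-4125862, Pow(328820, -1))) = Add(Mul(-1233824, Pow(Rational(678902, 4991765), -1)), Mul(-4125862, Pow(328820, -1))) = Add(Mul(-1233824, Rational(4991765, 678902)), Mul(-4125862, Rational(1, 328820))) = Add(Rational(-3079479729680, 339451), Rational(-2062931, 164410)) = Rational(-506297962620679681, 55809138910)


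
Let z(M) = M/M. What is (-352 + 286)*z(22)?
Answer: -66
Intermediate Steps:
z(M) = 1
(-352 + 286)*z(22) = (-352 + 286)*1 = -66*1 = -66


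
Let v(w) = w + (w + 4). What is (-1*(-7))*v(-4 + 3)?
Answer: 14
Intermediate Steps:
v(w) = 4 + 2*w (v(w) = w + (4 + w) = 4 + 2*w)
(-1*(-7))*v(-4 + 3) = (-1*(-7))*(4 + 2*(-4 + 3)) = 7*(4 + 2*(-1)) = 7*(4 - 2) = 7*2 = 14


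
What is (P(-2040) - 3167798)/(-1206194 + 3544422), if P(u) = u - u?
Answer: -1583899/1169114 ≈ -1.3548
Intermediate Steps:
P(u) = 0
(P(-2040) - 3167798)/(-1206194 + 3544422) = (0 - 3167798)/(-1206194 + 3544422) = -3167798/2338228 = -3167798*1/2338228 = -1583899/1169114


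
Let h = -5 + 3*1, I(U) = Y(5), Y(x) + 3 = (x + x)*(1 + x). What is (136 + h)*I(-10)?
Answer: 7638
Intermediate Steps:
Y(x) = -3 + 2*x*(1 + x) (Y(x) = -3 + (x + x)*(1 + x) = -3 + (2*x)*(1 + x) = -3 + 2*x*(1 + x))
I(U) = 57 (I(U) = -3 + 2*5 + 2*5² = -3 + 10 + 2*25 = -3 + 10 + 50 = 57)
h = -2 (h = -5 + 3 = -2)
(136 + h)*I(-10) = (136 - 2)*57 = 134*57 = 7638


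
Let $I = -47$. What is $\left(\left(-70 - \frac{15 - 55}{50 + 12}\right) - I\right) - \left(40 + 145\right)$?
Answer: $- \frac{6428}{31} \approx -207.35$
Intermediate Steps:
$\left(\left(-70 - \frac{15 - 55}{50 + 12}\right) - I\right) - \left(40 + 145\right) = \left(\left(-70 - \frac{15 - 55}{50 + 12}\right) - -47\right) - \left(40 + 145\right) = \left(\left(-70 - - \frac{40}{62}\right) + 47\right) - 185 = \left(\left(-70 - \left(-40\right) \frac{1}{62}\right) + 47\right) - 185 = \left(\left(-70 - - \frac{20}{31}\right) + 47\right) - 185 = \left(\left(-70 + \frac{20}{31}\right) + 47\right) - 185 = \left(- \frac{2150}{31} + 47\right) - 185 = - \frac{693}{31} - 185 = - \frac{6428}{31}$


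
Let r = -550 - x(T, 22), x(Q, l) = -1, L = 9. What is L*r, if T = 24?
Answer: -4941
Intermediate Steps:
r = -549 (r = -550 - 1*(-1) = -550 + 1 = -549)
L*r = 9*(-549) = -4941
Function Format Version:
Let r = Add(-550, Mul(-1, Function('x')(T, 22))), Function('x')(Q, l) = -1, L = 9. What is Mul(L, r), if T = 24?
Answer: -4941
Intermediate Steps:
r = -549 (r = Add(-550, Mul(-1, -1)) = Add(-550, 1) = -549)
Mul(L, r) = Mul(9, -549) = -4941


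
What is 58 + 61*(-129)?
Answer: -7811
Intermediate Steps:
58 + 61*(-129) = 58 - 7869 = -7811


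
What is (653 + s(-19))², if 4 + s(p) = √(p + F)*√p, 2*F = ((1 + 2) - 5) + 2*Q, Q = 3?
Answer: (649 - √323)² ≈ 3.9820e+5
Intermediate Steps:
F = 2 (F = (((1 + 2) - 5) + 2*3)/2 = ((3 - 5) + 6)/2 = (-2 + 6)/2 = (½)*4 = 2)
s(p) = -4 + √p*√(2 + p) (s(p) = -4 + √(p + 2)*√p = -4 + √(2 + p)*√p = -4 + √p*√(2 + p))
(653 + s(-19))² = (653 + (-4 + √(-19)*√(2 - 19)))² = (653 + (-4 + (I*√19)*√(-17)))² = (653 + (-4 + (I*√19)*(I*√17)))² = (653 + (-4 - √323))² = (649 - √323)²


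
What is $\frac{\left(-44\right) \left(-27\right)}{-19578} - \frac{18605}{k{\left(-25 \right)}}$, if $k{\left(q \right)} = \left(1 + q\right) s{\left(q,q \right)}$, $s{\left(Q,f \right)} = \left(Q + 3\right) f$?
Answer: $\frac{11618903}{8614320} \approx 1.3488$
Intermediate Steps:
$s{\left(Q,f \right)} = f \left(3 + Q\right)$ ($s{\left(Q,f \right)} = \left(3 + Q\right) f = f \left(3 + Q\right)$)
$k{\left(q \right)} = q \left(1 + q\right) \left(3 + q\right)$ ($k{\left(q \right)} = \left(1 + q\right) q \left(3 + q\right) = q \left(1 + q\right) \left(3 + q\right)$)
$\frac{\left(-44\right) \left(-27\right)}{-19578} - \frac{18605}{k{\left(-25 \right)}} = \frac{\left(-44\right) \left(-27\right)}{-19578} - \frac{18605}{\left(-25\right) \left(1 - 25\right) \left(3 - 25\right)} = 1188 \left(- \frac{1}{19578}\right) - \frac{18605}{\left(-25\right) \left(-24\right) \left(-22\right)} = - \frac{198}{3263} - \frac{18605}{-13200} = - \frac{198}{3263} - - \frac{3721}{2640} = - \frac{198}{3263} + \frac{3721}{2640} = \frac{11618903}{8614320}$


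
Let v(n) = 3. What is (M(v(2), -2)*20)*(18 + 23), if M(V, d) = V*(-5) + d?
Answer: -13940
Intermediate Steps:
M(V, d) = d - 5*V (M(V, d) = -5*V + d = d - 5*V)
(M(v(2), -2)*20)*(18 + 23) = ((-2 - 5*3)*20)*(18 + 23) = ((-2 - 15)*20)*41 = -17*20*41 = -340*41 = -13940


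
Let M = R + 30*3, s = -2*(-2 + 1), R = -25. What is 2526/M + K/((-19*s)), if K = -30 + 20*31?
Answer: 28819/1235 ≈ 23.335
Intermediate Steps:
s = 2 (s = -2*(-1) = 2)
M = 65 (M = -25 + 30*3 = -25 + 90 = 65)
K = 590 (K = -30 + 620 = 590)
2526/M + K/((-19*s)) = 2526/65 + 590/((-19*2)) = 2526*(1/65) + 590/(-38) = 2526/65 + 590*(-1/38) = 2526/65 - 295/19 = 28819/1235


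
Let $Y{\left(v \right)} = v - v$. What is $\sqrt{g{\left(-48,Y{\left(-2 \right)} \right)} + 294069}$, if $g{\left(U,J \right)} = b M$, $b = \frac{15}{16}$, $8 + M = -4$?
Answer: $\frac{\sqrt{1176231}}{2} \approx 542.27$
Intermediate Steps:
$Y{\left(v \right)} = 0$
$M = -12$ ($M = -8 - 4 = -12$)
$b = \frac{15}{16}$ ($b = 15 \cdot \frac{1}{16} = \frac{15}{16} \approx 0.9375$)
$g{\left(U,J \right)} = - \frac{45}{4}$ ($g{\left(U,J \right)} = \frac{15}{16} \left(-12\right) = - \frac{45}{4}$)
$\sqrt{g{\left(-48,Y{\left(-2 \right)} \right)} + 294069} = \sqrt{- \frac{45}{4} + 294069} = \sqrt{\frac{1176231}{4}} = \frac{\sqrt{1176231}}{2}$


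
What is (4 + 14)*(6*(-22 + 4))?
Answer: -1944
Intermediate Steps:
(4 + 14)*(6*(-22 + 4)) = 18*(6*(-18)) = 18*(-108) = -1944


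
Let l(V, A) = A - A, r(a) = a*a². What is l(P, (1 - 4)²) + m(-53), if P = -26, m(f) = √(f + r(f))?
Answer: I*√148930 ≈ 385.91*I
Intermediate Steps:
r(a) = a³
m(f) = √(f + f³)
l(V, A) = 0
l(P, (1 - 4)²) + m(-53) = 0 + √(-53 + (-53)³) = 0 + √(-53 - 148877) = 0 + √(-148930) = 0 + I*√148930 = I*√148930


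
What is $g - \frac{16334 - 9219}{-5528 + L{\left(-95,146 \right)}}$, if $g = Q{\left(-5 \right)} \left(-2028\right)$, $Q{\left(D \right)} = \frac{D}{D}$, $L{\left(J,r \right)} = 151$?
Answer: $- \frac{10897441}{5377} \approx -2026.7$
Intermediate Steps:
$Q{\left(D \right)} = 1$
$g = -2028$ ($g = 1 \left(-2028\right) = -2028$)
$g - \frac{16334 - 9219}{-5528 + L{\left(-95,146 \right)}} = -2028 - \frac{16334 - 9219}{-5528 + 151} = -2028 - \frac{7115}{-5377} = -2028 - 7115 \left(- \frac{1}{5377}\right) = -2028 - - \frac{7115}{5377} = -2028 + \frac{7115}{5377} = - \frac{10897441}{5377}$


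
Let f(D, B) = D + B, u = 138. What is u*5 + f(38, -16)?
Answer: 712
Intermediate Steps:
f(D, B) = B + D
u*5 + f(38, -16) = 138*5 + (-16 + 38) = 690 + 22 = 712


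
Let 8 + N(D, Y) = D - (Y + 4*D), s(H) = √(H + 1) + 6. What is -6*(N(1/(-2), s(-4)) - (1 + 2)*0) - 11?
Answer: 64 + 6*I*√3 ≈ 64.0 + 10.392*I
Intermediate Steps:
s(H) = 6 + √(1 + H) (s(H) = √(1 + H) + 6 = 6 + √(1 + H))
N(D, Y) = -8 - Y - 3*D (N(D, Y) = -8 + (D - (Y + 4*D)) = -8 + (D + (-Y - 4*D)) = -8 + (-Y - 3*D) = -8 - Y - 3*D)
-6*(N(1/(-2), s(-4)) - (1 + 2)*0) - 11 = -6*((-8 - (6 + √(1 - 4)) - 3/(-2)) - (1 + 2)*0) - 11 = -6*((-8 - (6 + √(-3)) - 3*(-½)) - 3*0) - 11 = -6*((-8 - (6 + I*√3) + 3/2) - 1*0) - 11 = -6*((-8 + (-6 - I*√3) + 3/2) + 0) - 11 = -6*((-25/2 - I*√3) + 0) - 11 = -6*(-25/2 - I*√3) - 11 = (75 + 6*I*√3) - 11 = 64 + 6*I*√3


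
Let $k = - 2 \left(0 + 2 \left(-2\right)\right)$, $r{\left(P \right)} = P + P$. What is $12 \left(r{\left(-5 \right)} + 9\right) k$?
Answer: $-96$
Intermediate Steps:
$r{\left(P \right)} = 2 P$
$k = 8$ ($k = - 2 \left(0 - 4\right) = \left(-2\right) \left(-4\right) = 8$)
$12 \left(r{\left(-5 \right)} + 9\right) k = 12 \left(2 \left(-5\right) + 9\right) 8 = 12 \left(-10 + 9\right) 8 = 12 \left(-1\right) 8 = \left(-12\right) 8 = -96$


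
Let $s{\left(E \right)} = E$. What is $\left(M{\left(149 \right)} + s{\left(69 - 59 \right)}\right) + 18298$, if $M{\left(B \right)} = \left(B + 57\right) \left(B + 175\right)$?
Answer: $85052$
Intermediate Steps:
$M{\left(B \right)} = \left(57 + B\right) \left(175 + B\right)$
$\left(M{\left(149 \right)} + s{\left(69 - 59 \right)}\right) + 18298 = \left(\left(9975 + 149^{2} + 232 \cdot 149\right) + \left(69 - 59\right)\right) + 18298 = \left(\left(9975 + 22201 + 34568\right) + \left(69 - 59\right)\right) + 18298 = \left(66744 + 10\right) + 18298 = 66754 + 18298 = 85052$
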